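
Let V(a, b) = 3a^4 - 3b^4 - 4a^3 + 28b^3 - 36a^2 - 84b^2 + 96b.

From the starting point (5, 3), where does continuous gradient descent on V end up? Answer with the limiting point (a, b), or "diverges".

V is separable, so gradient descent decouples: a follows -∂V/∂a, b follows -∂V/∂b.
∂V/∂a = 12a(a - 3)(a + 2); at a=5 this is 840, so a decreases.
∂V/∂b = -12(b - 4)(b - 2)(b - 1); at b=3 this is 24, so b decreases.
a converges to its nearest critical value 3 (a local min of the a-part); b converges to 2. The iterate converges to (3, 2).

(3, 2)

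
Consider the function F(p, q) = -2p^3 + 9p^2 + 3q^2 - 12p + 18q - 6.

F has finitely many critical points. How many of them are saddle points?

F separates as a function of p plus a function of q, so ∇F=0 decouples.
∂F/∂p = -6(p - 2)(p - 1) = 0 at p ∈ {1, 2}; ∂F/∂q = 6(q + 3) = 0 at q ∈ {-3}.
The Hessian is diagonal: diag(F_pp, F_qq). Second derivatives: F_pp(1)=6, F_pp(2)=-6; F_qq(-3)=6.
Saddle points occur where the two diagonal entries have opposite signs: (2, -3). Count: 1.

1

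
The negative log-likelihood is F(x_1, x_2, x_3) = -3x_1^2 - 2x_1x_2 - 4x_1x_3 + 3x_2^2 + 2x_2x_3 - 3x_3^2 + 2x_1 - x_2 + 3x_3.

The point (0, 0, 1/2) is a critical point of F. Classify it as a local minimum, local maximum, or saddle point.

The Hessian is constant: H = [[-6, -2, -4], [-2, 6, 2], [-4, 2, -6]].
Leading principal minors: Δ₁ = -6, Δ₂ = -40, Δ₃ = 200.
The minors fit neither the all-positive nor the alternating-sign pattern, so H is indefinite: a saddle point.

saddle point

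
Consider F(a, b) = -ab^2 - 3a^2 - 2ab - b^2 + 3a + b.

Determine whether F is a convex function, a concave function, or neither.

neither

The term -ab^2 is cubic, so the Hessian is not constant.
∂²F/∂b² = -2a - 2, which takes both signs as a varies (negative for sufficiently large a). A diagonal entry of the Hessian changing sign means the Hessian is neither positive- nor negative-semidefinite on all of R^2.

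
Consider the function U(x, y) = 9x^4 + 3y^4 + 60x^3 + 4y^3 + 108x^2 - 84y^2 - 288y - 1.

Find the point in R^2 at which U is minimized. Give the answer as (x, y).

U(x,y) separates as P(x) + Q(y) − 1, so its minimum is min P + min Q − 1.
P'(x) = 36x(x + 2)(x + 3) vanishes at x ∈ {-3, -2, 0}; Q'(y) = 12(y - 4)(y + 2)(y + 3) vanishes at y ∈ {-3, -2, 4}.
Local minima of P (where P''>0): P(-3)=81, P(0)=0. Local minima of Q: Q(-3)=243, Q(4)=-1472.
So the global minimum of U is P(0) + Q(4) − 1 = 0 − 1472 − 1 = -1473, attained at (0, 4).

(0, 4)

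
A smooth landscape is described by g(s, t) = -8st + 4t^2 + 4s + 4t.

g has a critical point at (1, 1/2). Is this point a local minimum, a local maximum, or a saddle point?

saddle point

The Hessian of g is constant: H = [[0, -8], [-8, 8]].
det(H) = 0·8 − (-8)² = -64.
Since det(H) < 0, H is indefinite and the critical point is a saddle point.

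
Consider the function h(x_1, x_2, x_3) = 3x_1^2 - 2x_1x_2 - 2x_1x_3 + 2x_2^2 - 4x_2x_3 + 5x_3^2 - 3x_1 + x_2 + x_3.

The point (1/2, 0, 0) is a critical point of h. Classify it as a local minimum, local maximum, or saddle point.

The Hessian is constant: H = [[6, -2, -2], [-2, 4, -4], [-2, -4, 10]].
Leading principal minors: Δ₁ = 6, Δ₂ = 20, Δ₃ = 56.
All leading minors are positive, so H is positive definite: a local minimum.

local minimum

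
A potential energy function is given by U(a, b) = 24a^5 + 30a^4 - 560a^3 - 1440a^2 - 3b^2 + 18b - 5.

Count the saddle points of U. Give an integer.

U separates as a function of a plus a function of b, so ∇U=0 decouples.
∂U/∂a = 120a(a - 4)(a + 2)(a + 3) = 0 at a ∈ {-3, -2, 0, 4}; ∂U/∂b = -6(b - 3) = 0 at b ∈ {3}.
The Hessian is diagonal: diag(U_aa, U_bb). Second derivatives: U_aa(-3)=-2520, U_aa(-2)=1440, U_aa(0)=-2880, U_aa(4)=20160; U_bb(3)=-6.
Saddle points occur where the two diagonal entries have opposite signs: (-2, 3), (4, 3). Count: 2.

2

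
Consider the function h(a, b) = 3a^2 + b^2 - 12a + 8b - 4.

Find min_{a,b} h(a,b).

h(a,b) separates as P(a) + Q(b) − 4, so its minimum is min P + min Q − 4.
P'(a) = 6a - 12 vanishes at a ∈ {2}; Q'(b) = 2b + 8 vanishes at b ∈ {-4}.
Local minima of P (where P''>0): P(2)=-12. Local minima of Q: Q(-4)=-16.
So the global minimum of h is P(2) + Q(-4) − 4 = -12 − 16 − 4 = -32, attained at (2, -4).

-32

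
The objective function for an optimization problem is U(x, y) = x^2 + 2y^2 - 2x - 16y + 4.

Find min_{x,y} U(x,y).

-29

U(x,y) separates as P(x) + Q(y) + 4, so its minimum is min P + min Q + 4.
P'(x) = 2x - 2 vanishes at x ∈ {1}; Q'(y) = 4y - 16 vanishes at y ∈ {4}.
Local minima of P (where P''>0): P(1)=-1. Local minima of Q: Q(4)=-32.
So the global minimum of U is P(1) + Q(4) + 4 = -1 − 32 + 4 = -29, attained at (1, 4).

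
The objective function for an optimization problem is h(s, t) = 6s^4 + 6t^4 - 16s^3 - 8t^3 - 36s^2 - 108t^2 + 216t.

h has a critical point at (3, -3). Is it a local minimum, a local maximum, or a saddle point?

local minimum

The mixed partial ∂²h/∂s∂t is 0, so the Hessian at any point is diag(h_ss, h_tt) = diag(24(3s^2 - 4s - 3), 24(3t^2 - 2t - 9)).
At (3, -3): H = diag(288, 576).
Both eigenvalues are positive, so H is positive definite: a local minimum.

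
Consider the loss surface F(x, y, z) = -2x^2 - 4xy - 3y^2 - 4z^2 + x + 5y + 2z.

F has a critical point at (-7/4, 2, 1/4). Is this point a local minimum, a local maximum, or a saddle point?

The Hessian is constant: H = [[-4, -4, 0], [-4, -6, 0], [0, 0, -8]].
Leading principal minors: Δ₁ = -4, Δ₂ = 8, Δ₃ = -64.
The minors alternate sign starting negative (−, +, −), so H is negative definite: a local maximum.

local maximum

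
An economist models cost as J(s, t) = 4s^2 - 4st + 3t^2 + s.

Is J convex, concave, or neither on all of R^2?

convex

J is quadratic, so its Hessian is the constant matrix H = [[8, -4], [-4, 6]].
det(H) = 32, tr(H) = 14.
det(H) > 0 and tr(H) > 0, so H is positive definite everywhere: convex.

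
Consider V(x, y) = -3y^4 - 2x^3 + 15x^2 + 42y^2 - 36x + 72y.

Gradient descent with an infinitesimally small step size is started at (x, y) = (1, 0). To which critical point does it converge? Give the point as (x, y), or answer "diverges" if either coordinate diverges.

(2, -1)

V is separable, so gradient descent decouples: x follows -∂V/∂x, y follows -∂V/∂y.
∂V/∂x = -6(x - 3)(x - 2); at x=1 this is -12, so x increases.
∂V/∂y = -12(y - 3)(y + 1)(y + 2); at y=0 this is 72, so y decreases.
x converges to its nearest critical value 2 (a local min of the x-part); y converges to -1. The iterate converges to (2, -1).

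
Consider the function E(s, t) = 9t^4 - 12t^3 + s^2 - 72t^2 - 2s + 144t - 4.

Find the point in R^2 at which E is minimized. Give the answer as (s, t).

E(s,t) separates as P(s) + Q(t) − 4, so its minimum is min P + min Q − 4.
P'(s) = 2s - 2 vanishes at s ∈ {1}; Q'(t) = 36(t - 2)(t - 1)(t + 2) vanishes at t ∈ {-2, 1, 2}.
Local minima of P (where P''>0): P(1)=-1. Local minima of Q: Q(-2)=-336, Q(2)=48.
So the global minimum of E is P(1) + Q(-2) − 4 = -1 − 336 − 4 = -341, attained at (1, -2).

(1, -2)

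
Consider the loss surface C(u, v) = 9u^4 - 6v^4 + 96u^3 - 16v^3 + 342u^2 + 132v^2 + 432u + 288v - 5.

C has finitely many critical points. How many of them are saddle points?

5

C separates as a function of u plus a function of v, so ∇C=0 decouples.
∂C/∂u = 36(u + 1)(u + 3)(u + 4) = 0 at u ∈ {-4, -3, -1}; ∂C/∂v = -24(v - 3)(v + 1)(v + 4) = 0 at v ∈ {-4, -1, 3}.
The Hessian is diagonal: diag(C_uu, C_vv). Second derivatives: C_uu(-4)=108, C_uu(-3)=-72, C_uu(-1)=216; C_vv(-4)=-504, C_vv(-1)=288, C_vv(3)=-672.
Saddle points occur where the two diagonal entries have opposite signs: (-4, -4), (-4, 3), (-3, -1), (-1, -4), (-1, 3). Count: 5.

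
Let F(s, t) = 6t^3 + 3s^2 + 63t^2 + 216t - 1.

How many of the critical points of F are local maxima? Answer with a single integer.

F separates as a function of s plus a function of t, so ∇F=0 decouples.
∂F/∂s = 6s = 0 at s ∈ {0}; ∂F/∂t = 18(t + 3)(t + 4) = 0 at t ∈ {-4, -3}.
The Hessian is diagonal: diag(F_ss, F_tt). Second derivatives: F_ss(0)=6; F_tt(-4)=-18, F_tt(-3)=18.
Local maxima occur where both diagonal entries negative: none. Count: 0.

0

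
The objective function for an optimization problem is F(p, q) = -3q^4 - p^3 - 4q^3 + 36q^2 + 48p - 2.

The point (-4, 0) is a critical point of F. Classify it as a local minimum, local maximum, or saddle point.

The mixed partial ∂²F/∂p∂q is 0, so the Hessian at any point is diag(F_pp, F_qq) = diag(-6p, 12(-3q^2 - 2q + 6)).
At (-4, 0): H = diag(24, 72).
Both eigenvalues are positive, so H is positive definite: a local minimum.

local minimum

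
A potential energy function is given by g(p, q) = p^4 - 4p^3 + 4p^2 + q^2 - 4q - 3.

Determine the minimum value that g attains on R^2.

g(p,q) separates as A(p) + B(q) − 3, so its minimum is min A + min B − 3.
A'(p) = 4p(p - 2)(p - 1) vanishes at p ∈ {0, 1, 2}; B'(q) = 2q - 4 vanishes at q ∈ {2}.
Local minima of A (where A''>0): A(0)=0, A(2)=0. Local minima of B: B(2)=-4.
So the global minimum of g is A(0) + B(2) − 3 = 0 − 4 − 3 = -7, attained at (0, 2).

-7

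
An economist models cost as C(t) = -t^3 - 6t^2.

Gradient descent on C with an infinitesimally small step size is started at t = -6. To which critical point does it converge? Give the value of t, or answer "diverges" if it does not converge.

C'(t) = -3t(t + 4), so C'(-6) = -36.
Gradient descent moves in the -C' direction, i.e. t is increasing.
The nearest critical point in that direction is t = -4, where C'' = 12 > 0 (a local minimum). The iterate converges there.

-4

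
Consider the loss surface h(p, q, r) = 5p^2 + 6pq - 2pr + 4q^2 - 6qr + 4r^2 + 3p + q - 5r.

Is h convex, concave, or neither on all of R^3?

h is quadratic, so its Hessian is the constant matrix H = [[10, 6, -2], [6, 8, -6], [-2, -6, 8]].
Leading principal minors: 10, 44, 104.
All positive ⇒ H ≻ 0 ⇒ convex.

convex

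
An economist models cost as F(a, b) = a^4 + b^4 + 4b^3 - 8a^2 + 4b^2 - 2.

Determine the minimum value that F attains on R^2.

-18

F(a,b) separates as P(a) + Q(b) − 2, so its minimum is min P + min Q − 2.
P'(a) = 4a(a - 2)(a + 2) vanishes at a ∈ {-2, 0, 2}; Q'(b) = 4b(b + 1)(b + 2) vanishes at b ∈ {-2, -1, 0}.
Local minima of P (where P''>0): P(-2)=-16, P(2)=-16. Local minima of Q: Q(-2)=0, Q(0)=0.
So the global minimum of F is P(-2) + Q(-2) − 2 = -16 + 0 − 2 = -18, attained at (-2, -2).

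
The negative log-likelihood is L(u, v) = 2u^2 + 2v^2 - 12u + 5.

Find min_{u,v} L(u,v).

L(u,v) separates as P(u) + Q(v) + 5, so its minimum is min P + min Q + 5.
P'(u) = 4u - 12 vanishes at u ∈ {3}; Q'(v) = 4v vanishes at v ∈ {0}.
Local minima of P (where P''>0): P(3)=-18. Local minima of Q: Q(0)=0.
So the global minimum of L is P(3) + Q(0) + 5 = -18 + 0 + 5 = -13, attained at (3, 0).

-13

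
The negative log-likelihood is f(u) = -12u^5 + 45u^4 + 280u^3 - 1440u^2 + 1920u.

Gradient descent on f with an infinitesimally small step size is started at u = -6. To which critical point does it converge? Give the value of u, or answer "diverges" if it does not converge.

f'(u) = -60(u - 4)(u - 2)(u - 1)(u + 4), so f'(-6) = -67200.
Gradient descent moves in the -f' direction, i.e. u is increasing.
The nearest critical point in that direction is u = -4, where f'' = 14400 > 0 (a local minimum). The iterate converges there.

-4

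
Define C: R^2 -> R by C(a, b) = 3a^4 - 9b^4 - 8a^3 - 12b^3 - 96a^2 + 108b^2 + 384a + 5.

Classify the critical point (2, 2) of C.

The mixed partial ∂²C/∂a∂b is 0, so the Hessian at any point is diag(C_aa, C_bb) = diag(12(3a^2 - 4a - 16), 36(-3b^2 - 2b + 6)).
At (2, 2): H = diag(-144, -360).
Both eigenvalues are negative, so H is negative definite: a local maximum.

local maximum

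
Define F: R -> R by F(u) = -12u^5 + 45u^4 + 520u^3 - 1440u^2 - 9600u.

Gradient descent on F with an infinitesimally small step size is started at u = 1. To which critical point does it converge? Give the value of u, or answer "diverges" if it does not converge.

4

F'(u) = -60(u - 5)(u - 4)(u + 2)(u + 4), so F'(1) = -10800.
Gradient descent moves in the -F' direction, i.e. u is increasing.
The nearest critical point in that direction is u = 4, where F'' = 2880 > 0 (a local minimum). The iterate converges there.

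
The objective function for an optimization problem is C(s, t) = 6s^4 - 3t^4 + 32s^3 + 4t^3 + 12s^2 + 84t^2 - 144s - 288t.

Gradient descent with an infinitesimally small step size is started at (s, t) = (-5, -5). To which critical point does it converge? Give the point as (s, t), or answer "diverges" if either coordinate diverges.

diverges

C is separable, so gradient descent decouples: s follows -∂C/∂s, t follows -∂C/∂t.
∂C/∂s = 24(s - 1)(s + 2)(s + 3); at s=-5 this is -864, so s increases.
∂C/∂t = -12(t - 3)(t - 2)(t + 4); at t=-5 this is 672, so t decreases.
The t-coordinate has no critical point in that direction and runs off to infinity.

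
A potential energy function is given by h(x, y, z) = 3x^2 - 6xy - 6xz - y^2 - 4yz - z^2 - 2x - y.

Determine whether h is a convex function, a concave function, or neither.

neither

h is quadratic, so its Hessian is the constant matrix H = [[6, -6, -6], [-6, -2, -4], [-6, -4, -2]].
Leading principal minors: 6, -48, -216.
Neither pattern holds ⇒ H is indefinite ⇒ neither convex nor concave.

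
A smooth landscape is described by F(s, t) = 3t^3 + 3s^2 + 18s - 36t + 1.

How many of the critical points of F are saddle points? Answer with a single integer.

1

F separates as a function of s plus a function of t, so ∇F=0 decouples.
∂F/∂s = 6(s + 3) = 0 at s ∈ {-3}; ∂F/∂t = 9(t - 2)(t + 2) = 0 at t ∈ {-2, 2}.
The Hessian is diagonal: diag(F_ss, F_tt). Second derivatives: F_ss(-3)=6; F_tt(-2)=-36, F_tt(2)=36.
Saddle points occur where the two diagonal entries have opposite signs: (-3, -2). Count: 1.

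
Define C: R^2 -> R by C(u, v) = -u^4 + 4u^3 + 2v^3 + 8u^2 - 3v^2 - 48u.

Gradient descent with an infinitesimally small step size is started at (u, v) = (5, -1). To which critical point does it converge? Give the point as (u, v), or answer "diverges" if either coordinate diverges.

diverges

C is separable, so gradient descent decouples: u follows -∂C/∂u, v follows -∂C/∂v.
∂C/∂u = -4(u - 3)(u - 2)(u + 2); at u=5 this is -168, so u increases.
∂C/∂v = 6v(v - 1); at v=-1 this is 12, so v decreases.
The u-coordinate has no critical point in that direction and runs off to infinity.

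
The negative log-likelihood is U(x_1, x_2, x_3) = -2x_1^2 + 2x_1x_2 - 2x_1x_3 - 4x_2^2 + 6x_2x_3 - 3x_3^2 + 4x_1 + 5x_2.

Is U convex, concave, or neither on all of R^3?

concave

U is quadratic, so its Hessian is the constant matrix H = [[-4, 2, -2], [2, -8, 6], [-2, 6, -6]].
Leading principal minors: -4, 28, -40.
Signs alternate −, +, − ⇒ H ≺ 0 ⇒ concave.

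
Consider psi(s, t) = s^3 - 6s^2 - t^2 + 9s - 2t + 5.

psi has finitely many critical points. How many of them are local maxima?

1

psi separates as a function of s plus a function of t, so ∇psi=0 decouples.
∂psi/∂s = 3(s - 3)(s - 1) = 0 at s ∈ {1, 3}; ∂psi/∂t = -2(t + 1) = 0 at t ∈ {-1}.
The Hessian is diagonal: diag(psi_ss, psi_tt). Second derivatives: psi_ss(1)=-6, psi_ss(3)=6; psi_tt(-1)=-2.
Local maxima occur where both diagonal entries negative: (1, -1). Count: 1.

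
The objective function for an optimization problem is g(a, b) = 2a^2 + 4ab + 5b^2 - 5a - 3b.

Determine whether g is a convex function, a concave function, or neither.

g is quadratic, so its Hessian is the constant matrix H = [[4, 4], [4, 10]].
det(H) = 24, tr(H) = 14.
det(H) > 0 and tr(H) > 0, so H is positive definite everywhere: convex.

convex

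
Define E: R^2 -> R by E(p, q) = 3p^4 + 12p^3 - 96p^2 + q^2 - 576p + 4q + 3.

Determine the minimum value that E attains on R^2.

-2305

E(p,q) separates as A(p) + B(q) + 3, so its minimum is min A + min B + 3.
A'(p) = 12(p - 4)(p + 3)(p + 4) vanishes at p ∈ {-4, -3, 4}; B'(q) = 2q + 4 vanishes at q ∈ {-2}.
Local minima of A (where A''>0): A(-4)=768, A(4)=-2304. Local minima of B: B(-2)=-4.
So the global minimum of E is A(4) + B(-2) + 3 = -2304 − 4 + 3 = -2305, attained at (4, -2).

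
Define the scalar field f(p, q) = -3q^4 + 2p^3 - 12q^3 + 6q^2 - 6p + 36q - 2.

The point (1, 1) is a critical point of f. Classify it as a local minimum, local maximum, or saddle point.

saddle point

The mixed partial ∂²f/∂p∂q is 0, so the Hessian at any point is diag(f_pp, f_qq) = diag(12p, 12(-3q^2 - 6q + 1)).
At (1, 1): H = diag(12, -96).
The eigenvalues have opposite signs, so H is indefinite: a saddle point.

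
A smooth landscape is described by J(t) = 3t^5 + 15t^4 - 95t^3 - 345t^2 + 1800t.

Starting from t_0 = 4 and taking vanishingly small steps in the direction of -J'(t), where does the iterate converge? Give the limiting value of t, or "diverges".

J'(t) = 15(t - 3)(t - 2)(t + 4)(t + 5), so J'(4) = 2160.
Gradient descent moves in the -J' direction, i.e. t is decreasing.
The nearest critical point in that direction is t = 3, where J'' = 840 > 0 (a local minimum). The iterate converges there.

3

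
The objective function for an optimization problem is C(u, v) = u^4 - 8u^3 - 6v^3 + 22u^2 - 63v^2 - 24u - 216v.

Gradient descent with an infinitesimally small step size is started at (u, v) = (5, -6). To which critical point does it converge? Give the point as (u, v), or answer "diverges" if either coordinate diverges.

C is separable, so gradient descent decouples: u follows -∂C/∂u, v follows -∂C/∂v.
∂C/∂u = 4(u - 3)(u - 2)(u - 1); at u=5 this is 96, so u decreases.
∂C/∂v = -18(v + 3)(v + 4); at v=-6 this is -108, so v increases.
u converges to its nearest critical value 3 (a local min of the u-part); v converges to -4. The iterate converges to (3, -4).

(3, -4)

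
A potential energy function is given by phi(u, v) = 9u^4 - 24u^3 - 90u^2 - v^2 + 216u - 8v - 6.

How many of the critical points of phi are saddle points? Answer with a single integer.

2

phi separates as a function of u plus a function of v, so ∇phi=0 decouples.
∂phi/∂u = 36(u - 3)(u - 1)(u + 2) = 0 at u ∈ {-2, 1, 3}; ∂phi/∂v = -2(v + 4) = 0 at v ∈ {-4}.
The Hessian is diagonal: diag(phi_uu, phi_vv). Second derivatives: phi_uu(-2)=540, phi_uu(1)=-216, phi_uu(3)=360; phi_vv(-4)=-2.
Saddle points occur where the two diagonal entries have opposite signs: (-2, -4), (3, -4). Count: 2.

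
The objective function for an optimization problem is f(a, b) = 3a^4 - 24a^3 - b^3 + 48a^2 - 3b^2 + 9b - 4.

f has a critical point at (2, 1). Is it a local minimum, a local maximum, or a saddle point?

The mixed partial ∂²f/∂a∂b is 0, so the Hessian at any point is diag(f_aa, f_bb) = diag(12(3a^2 - 12a + 8), -6(b + 1)).
At (2, 1): H = diag(-48, -12).
Both eigenvalues are negative, so H is negative definite: a local maximum.

local maximum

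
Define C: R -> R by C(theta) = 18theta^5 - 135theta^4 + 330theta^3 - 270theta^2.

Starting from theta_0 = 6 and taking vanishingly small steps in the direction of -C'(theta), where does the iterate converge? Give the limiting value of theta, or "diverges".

C'(theta) = 90theta(theta - 3)(theta - 2)(theta - 1), so C'(6) = 32400.
Gradient descent moves in the -C' direction, i.e. theta is decreasing.
The nearest critical point in that direction is theta = 3, where C'' = 540 > 0 (a local minimum). The iterate converges there.

3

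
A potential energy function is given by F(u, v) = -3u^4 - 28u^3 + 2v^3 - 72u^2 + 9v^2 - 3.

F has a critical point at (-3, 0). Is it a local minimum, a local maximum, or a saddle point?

The mixed partial ∂²F/∂u∂v is 0, so the Hessian at any point is diag(F_uu, F_vv) = diag(-12(3u^2 + 14u + 12), 6(2v + 3)).
At (-3, 0): H = diag(36, 18).
Both eigenvalues are positive, so H is positive definite: a local minimum.

local minimum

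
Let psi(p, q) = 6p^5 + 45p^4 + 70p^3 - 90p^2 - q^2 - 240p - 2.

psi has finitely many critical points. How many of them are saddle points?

psi separates as a function of p plus a function of q, so ∇psi=0 decouples.
∂psi/∂p = 30(p - 1)(p + 1)(p + 2)(p + 4) = 0 at p ∈ {-4, -2, -1, 1}; ∂psi/∂q = -2q = 0 at q ∈ {0}.
The Hessian is diagonal: diag(psi_pp, psi_qq). Second derivatives: psi_pp(-4)=-900, psi_pp(-2)=180, psi_pp(-1)=-180, psi_pp(1)=900; psi_qq(0)=-2.
Saddle points occur where the two diagonal entries have opposite signs: (-2, 0), (1, 0). Count: 2.

2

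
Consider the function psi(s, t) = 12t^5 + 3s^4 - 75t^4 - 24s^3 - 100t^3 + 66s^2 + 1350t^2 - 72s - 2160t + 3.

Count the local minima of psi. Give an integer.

psi separates as a function of s plus a function of t, so ∇psi=0 decouples.
∂psi/∂s = 12(s - 3)(s - 2)(s - 1) = 0 at s ∈ {1, 2, 3}; ∂psi/∂t = 60(t - 4)(t - 3)(t - 1)(t + 3) = 0 at t ∈ {-3, 1, 3, 4}.
The Hessian is diagonal: diag(psi_ss, psi_tt). Second derivatives: psi_ss(1)=24, psi_ss(2)=-12, psi_ss(3)=24; psi_tt(-3)=-10080, psi_tt(1)=1440, psi_tt(3)=-720, psi_tt(4)=1260.
Local minima occur where both diagonal entries positive: (1, 1), (1, 4), (3, 1), (3, 4). Count: 4.

4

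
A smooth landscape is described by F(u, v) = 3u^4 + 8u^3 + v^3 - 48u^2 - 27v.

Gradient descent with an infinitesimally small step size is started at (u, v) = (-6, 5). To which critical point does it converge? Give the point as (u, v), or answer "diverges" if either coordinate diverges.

F is separable, so gradient descent decouples: u follows -∂F/∂u, v follows -∂F/∂v.
∂F/∂u = 12u(u - 2)(u + 4); at u=-6 this is -1152, so u increases.
∂F/∂v = 3(v - 3)(v + 3); at v=5 this is 48, so v decreases.
u converges to its nearest critical value -4 (a local min of the u-part); v converges to 3. The iterate converges to (-4, 3).

(-4, 3)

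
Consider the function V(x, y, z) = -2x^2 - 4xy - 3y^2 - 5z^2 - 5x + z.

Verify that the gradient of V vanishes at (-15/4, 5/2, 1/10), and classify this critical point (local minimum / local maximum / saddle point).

local maximum

∇V = (-4x - 4y - 5, -4x - 6y, -10z + 1); substituting (-15/4, 5/2, 1/10) gives ∇V = (0, 0, 0), so (-15/4, 5/2, 1/10) is indeed a critical point.
The Hessian is constant: H = [[-4, -4, 0], [-4, -6, 0], [0, 0, -10]].
Leading principal minors: Δ₁ = -4, Δ₂ = 8, Δ₃ = -80.
The minors alternate sign starting negative (−, +, −), so H is negative definite: a local maximum.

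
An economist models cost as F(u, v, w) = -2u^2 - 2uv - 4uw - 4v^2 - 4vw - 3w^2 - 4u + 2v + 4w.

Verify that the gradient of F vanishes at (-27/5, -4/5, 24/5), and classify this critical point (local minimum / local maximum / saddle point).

local maximum

∇F = (-4u - 2v - 4w - 4, -2u - 8v - 4w + 2, -4u - 4v - 6w + 4); substituting (-27/5, -4/5, 24/5) gives ∇F = (0, 0, 0), so (-27/5, -4/5, 24/5) is indeed a critical point.
The Hessian is constant: H = [[-4, -2, -4], [-2, -8, -4], [-4, -4, -6]].
Leading principal minors: Δ₁ = -4, Δ₂ = 28, Δ₃ = -40.
The minors alternate sign starting negative (−, +, −), so H is negative definite: a local maximum.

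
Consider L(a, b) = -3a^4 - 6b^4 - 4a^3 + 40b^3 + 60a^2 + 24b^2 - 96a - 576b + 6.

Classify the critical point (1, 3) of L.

The mixed partial ∂²L/∂a∂b is 0, so the Hessian at any point is diag(L_aa, L_bb) = diag(12(-3a^2 - 2a + 10), 24(-3b^2 + 10b + 2)).
At (1, 3): H = diag(60, 120).
Both eigenvalues are positive, so H is positive definite: a local minimum.

local minimum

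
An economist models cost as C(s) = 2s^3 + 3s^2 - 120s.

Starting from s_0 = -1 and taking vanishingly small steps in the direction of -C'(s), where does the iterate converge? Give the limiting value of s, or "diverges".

4

C'(s) = 6(s - 4)(s + 5), so C'(-1) = -120.
Gradient descent moves in the -C' direction, i.e. s is increasing.
The nearest critical point in that direction is s = 4, where C'' = 54 > 0 (a local minimum). The iterate converges there.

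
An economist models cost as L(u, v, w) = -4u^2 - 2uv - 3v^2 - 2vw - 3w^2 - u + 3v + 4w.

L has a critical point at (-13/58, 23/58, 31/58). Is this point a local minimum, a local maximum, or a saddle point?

local maximum

The Hessian is constant: H = [[-8, -2, 0], [-2, -6, -2], [0, -2, -6]].
Leading principal minors: Δ₁ = -8, Δ₂ = 44, Δ₃ = -232.
The minors alternate sign starting negative (−, +, −), so H is negative definite: a local maximum.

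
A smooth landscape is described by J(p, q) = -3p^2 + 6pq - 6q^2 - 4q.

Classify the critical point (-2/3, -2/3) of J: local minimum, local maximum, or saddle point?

local maximum

The Hessian of J is constant: H = [[-6, 6], [6, -12]].
det(H) = (-6)·(-12) − 6² = 36.
det(H) > 0 and tr(H) = -18 < 0, so H is negative definite and the point is a local maximum.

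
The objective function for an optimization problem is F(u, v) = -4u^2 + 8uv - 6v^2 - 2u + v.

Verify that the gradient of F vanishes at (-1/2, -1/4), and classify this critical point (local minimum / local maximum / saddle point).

∇F = (-8u + 8v - 2, 8u - 12v + 1); substituting (-1/2, -1/4) gives ∇F = (0, 0), so (-1/2, -1/4) is indeed a critical point.
The Hessian of F is constant: H = [[-8, 8], [8, -12]].
det(H) = (-8)·(-12) − 8² = 32.
det(H) > 0 and tr(H) = -20 < 0, so H is negative definite and the point is a local maximum.

local maximum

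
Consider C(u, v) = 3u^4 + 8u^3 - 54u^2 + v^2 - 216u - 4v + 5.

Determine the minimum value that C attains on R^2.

-674

C(u,v) separates as P(u) + Q(v) + 5, so its minimum is min P + min Q + 5.
P'(u) = 12(u - 3)(u + 2)(u + 3) vanishes at u ∈ {-3, -2, 3}; Q'(v) = 2v - 4 vanishes at v ∈ {2}.
Local minima of P (where P''>0): P(-3)=189, P(3)=-675. Local minima of Q: Q(2)=-4.
So the global minimum of C is P(3) + Q(2) + 5 = -675 − 4 + 5 = -674, attained at (3, 2).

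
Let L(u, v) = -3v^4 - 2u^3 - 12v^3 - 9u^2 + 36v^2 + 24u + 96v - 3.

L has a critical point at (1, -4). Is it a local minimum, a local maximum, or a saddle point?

The mixed partial ∂²L/∂u∂v is 0, so the Hessian at any point is diag(L_uu, L_vv) = diag(-6(2u + 3), 36(-v^2 - 2v + 2)).
At (1, -4): H = diag(-30, -216).
Both eigenvalues are negative, so H is negative definite: a local maximum.

local maximum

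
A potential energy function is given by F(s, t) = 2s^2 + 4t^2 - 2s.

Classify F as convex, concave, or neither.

F is quadratic, so its Hessian is the constant matrix H = [[4, 0], [0, 8]].
det(H) = 32, tr(H) = 12.
det(H) > 0 and tr(H) > 0, so H is positive definite everywhere: convex.

convex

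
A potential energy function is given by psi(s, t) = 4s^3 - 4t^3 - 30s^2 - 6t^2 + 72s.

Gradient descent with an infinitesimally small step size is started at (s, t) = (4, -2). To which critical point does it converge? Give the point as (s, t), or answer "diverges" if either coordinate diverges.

psi is separable, so gradient descent decouples: s follows -∂psi/∂s, t follows -∂psi/∂t.
∂psi/∂s = 12(s - 3)(s - 2); at s=4 this is 24, so s decreases.
∂psi/∂t = -12t(t + 1); at t=-2 this is -24, so t increases.
s converges to its nearest critical value 3 (a local min of the s-part); t converges to -1. The iterate converges to (3, -1).

(3, -1)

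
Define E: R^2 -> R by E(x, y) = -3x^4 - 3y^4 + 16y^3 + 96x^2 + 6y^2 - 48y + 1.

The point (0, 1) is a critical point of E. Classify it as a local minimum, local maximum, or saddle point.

local minimum

The mixed partial ∂²E/∂x∂y is 0, so the Hessian at any point is diag(E_xx, E_yy) = diag(12(-3x^2 + 16), 12(-3y^2 + 8y + 1)).
At (0, 1): H = diag(192, 72).
Both eigenvalues are positive, so H is positive definite: a local minimum.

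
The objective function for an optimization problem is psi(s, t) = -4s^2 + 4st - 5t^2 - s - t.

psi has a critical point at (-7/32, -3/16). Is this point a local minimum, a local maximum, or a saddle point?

local maximum

The Hessian of psi is constant: H = [[-8, 4], [4, -10]].
det(H) = (-8)·(-10) − 4² = 64.
det(H) > 0 and tr(H) = -18 < 0, so H is negative definite and the point is a local maximum.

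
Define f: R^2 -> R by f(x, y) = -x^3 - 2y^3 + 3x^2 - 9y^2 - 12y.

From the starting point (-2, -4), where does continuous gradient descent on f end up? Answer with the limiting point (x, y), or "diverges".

f is separable, so gradient descent decouples: x follows -∂f/∂x, y follows -∂f/∂y.
∂f/∂x = -3x(x - 2); at x=-2 this is -24, so x increases.
∂f/∂y = -6(y + 1)(y + 2); at y=-4 this is -36, so y increases.
x converges to its nearest critical value 0 (a local min of the x-part); y converges to -2. The iterate converges to (0, -2).

(0, -2)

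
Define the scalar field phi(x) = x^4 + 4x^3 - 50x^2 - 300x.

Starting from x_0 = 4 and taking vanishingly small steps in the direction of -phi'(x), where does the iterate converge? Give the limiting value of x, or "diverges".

5

phi'(x) = 4(x - 5)(x + 3)(x + 5), so phi'(4) = -252.
Gradient descent moves in the -phi' direction, i.e. x is increasing.
The nearest critical point in that direction is x = 5, where phi'' = 320 > 0 (a local minimum). The iterate converges there.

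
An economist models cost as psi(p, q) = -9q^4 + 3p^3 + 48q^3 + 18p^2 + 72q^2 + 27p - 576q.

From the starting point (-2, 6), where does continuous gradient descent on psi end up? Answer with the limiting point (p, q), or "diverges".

diverges

psi is separable, so gradient descent decouples: p follows -∂psi/∂p, q follows -∂psi/∂q.
∂psi/∂p = 9(p + 1)(p + 3); at p=-2 this is -9, so p increases.
∂psi/∂q = -36(q - 4)(q - 2)(q + 2); at q=6 this is -2304, so q increases.
The q-coordinate has no critical point in that direction and runs off to infinity.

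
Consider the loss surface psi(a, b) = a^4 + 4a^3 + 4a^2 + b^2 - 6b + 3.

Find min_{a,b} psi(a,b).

psi(a,b) separates as P(a) + Q(b) + 3, so its minimum is min P + min Q + 3.
P'(a) = 4a(a + 1)(a + 2) vanishes at a ∈ {-2, -1, 0}; Q'(b) = 2b - 6 vanishes at b ∈ {3}.
Local minima of P (where P''>0): P(-2)=0, P(0)=0. Local minima of Q: Q(3)=-9.
So the global minimum of psi is P(-2) + Q(3) + 3 = 0 − 9 + 3 = -6, attained at (-2, 3).

-6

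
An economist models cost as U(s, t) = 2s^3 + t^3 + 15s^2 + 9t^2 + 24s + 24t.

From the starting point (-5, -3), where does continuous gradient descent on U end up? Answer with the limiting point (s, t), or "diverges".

diverges

U is separable, so gradient descent decouples: s follows -∂U/∂s, t follows -∂U/∂t.
∂U/∂s = 6(s + 1)(s + 4); at s=-5 this is 24, so s decreases.
∂U/∂t = 3(t + 2)(t + 4); at t=-3 this is -3, so t increases.
The s-coordinate has no critical point in that direction and runs off to infinity.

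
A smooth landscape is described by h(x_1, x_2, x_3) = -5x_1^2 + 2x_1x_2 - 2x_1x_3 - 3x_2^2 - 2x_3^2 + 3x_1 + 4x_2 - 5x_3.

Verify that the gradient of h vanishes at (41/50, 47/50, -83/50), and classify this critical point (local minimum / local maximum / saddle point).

∇h = (-10x_1 + 2x_2 - 2x_3 + 3, 2x_1 - 6x_2 + 4, -2x_1 - 4x_3 - 5); substituting (41/50, 47/50, -83/50) gives ∇h = (0, 0, 0), so (41/50, 47/50, -83/50) is indeed a critical point.
The Hessian is constant: H = [[-10, 2, -2], [2, -6, 0], [-2, 0, -4]].
Leading principal minors: Δ₁ = -10, Δ₂ = 56, Δ₃ = -200.
The minors alternate sign starting negative (−, +, −), so H is negative definite: a local maximum.

local maximum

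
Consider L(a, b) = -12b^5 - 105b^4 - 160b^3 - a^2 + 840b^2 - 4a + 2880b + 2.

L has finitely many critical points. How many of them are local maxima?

2

L separates as a function of a plus a function of b, so ∇L=0 decouples.
∂L/∂a = -2(a + 2) = 0 at a ∈ {-2}; ∂L/∂b = -60(b - 2)(b + 2)(b + 3)(b + 4) = 0 at b ∈ {-4, -3, -2, 2}.
The Hessian is diagonal: diag(L_aa, L_bb). Second derivatives: L_aa(-2)=-2; L_bb(-4)=720, L_bb(-3)=-300, L_bb(-2)=480, L_bb(2)=-7200.
Local maxima occur where both diagonal entries negative: (-2, -3), (-2, 2). Count: 2.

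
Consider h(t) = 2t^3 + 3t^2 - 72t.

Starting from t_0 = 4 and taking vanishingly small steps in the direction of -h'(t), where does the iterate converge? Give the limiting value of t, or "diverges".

3

h'(t) = 6(t - 3)(t + 4), so h'(4) = 48.
Gradient descent moves in the -h' direction, i.e. t is decreasing.
The nearest critical point in that direction is t = 3, where h'' = 42 > 0 (a local minimum). The iterate converges there.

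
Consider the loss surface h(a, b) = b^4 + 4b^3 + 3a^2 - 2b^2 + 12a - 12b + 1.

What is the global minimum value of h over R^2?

h(a,b) separates as P(a) + Q(b) + 1, so its minimum is min P + min Q + 1.
P'(a) = 6a + 12 vanishes at a ∈ {-2}; Q'(b) = 4(b - 1)(b + 1)(b + 3) vanishes at b ∈ {-3, -1, 1}.
Local minima of P (where P''>0): P(-2)=-12. Local minima of Q: Q(-3)=-9, Q(1)=-9.
So the global minimum of h is P(-2) + Q(-3) + 1 = -12 − 9 + 1 = -20, attained at (-2, -3).

-20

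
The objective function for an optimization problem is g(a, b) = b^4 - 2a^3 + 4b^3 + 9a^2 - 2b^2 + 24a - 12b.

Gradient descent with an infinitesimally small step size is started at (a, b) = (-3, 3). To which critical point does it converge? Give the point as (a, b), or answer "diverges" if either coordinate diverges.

(-1, 1)

g is separable, so gradient descent decouples: a follows -∂g/∂a, b follows -∂g/∂b.
∂g/∂a = -6(a - 4)(a + 1); at a=-3 this is -84, so a increases.
∂g/∂b = 4(b - 1)(b + 1)(b + 3); at b=3 this is 192, so b decreases.
a converges to its nearest critical value -1 (a local min of the a-part); b converges to 1. The iterate converges to (-1, 1).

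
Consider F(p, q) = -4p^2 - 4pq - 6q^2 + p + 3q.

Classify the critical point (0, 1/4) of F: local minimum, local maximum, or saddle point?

The Hessian of F is constant: H = [[-8, -4], [-4, -12]].
det(H) = (-8)·(-12) − (-4)² = 80.
det(H) > 0 and tr(H) = -20 < 0, so H is negative definite and the point is a local maximum.

local maximum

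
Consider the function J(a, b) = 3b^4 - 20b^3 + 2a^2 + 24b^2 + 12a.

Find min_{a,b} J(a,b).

J(a,b) separates as P(a) + Q(b), so its minimum is min P + min Q.
P'(a) = 4a + 12 vanishes at a ∈ {-3}; Q'(b) = 12b(b - 4)(b - 1) vanishes at b ∈ {0, 1, 4}.
Local minima of P (where P''>0): P(-3)=-18. Local minima of Q: Q(0)=0, Q(4)=-128.
So the global minimum of J is P(-3) + Q(4) = -18 − 128 = -146, attained at (-3, 4).

-146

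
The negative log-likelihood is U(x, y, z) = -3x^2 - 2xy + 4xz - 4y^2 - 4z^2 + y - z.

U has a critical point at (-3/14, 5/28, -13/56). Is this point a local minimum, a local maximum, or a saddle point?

The Hessian is constant: H = [[-6, -2, 4], [-2, -8, 0], [4, 0, -8]].
Leading principal minors: Δ₁ = -6, Δ₂ = 44, Δ₃ = -224.
The minors alternate sign starting negative (−, +, −), so H is negative definite: a local maximum.

local maximum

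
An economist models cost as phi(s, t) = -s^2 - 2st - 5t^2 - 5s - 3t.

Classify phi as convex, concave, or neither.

phi is quadratic, so its Hessian is the constant matrix H = [[-2, -2], [-2, -10]].
det(H) = 16, tr(H) = -12.
det(H) > 0 and tr(H) < 0, so H is negative definite everywhere: concave.

concave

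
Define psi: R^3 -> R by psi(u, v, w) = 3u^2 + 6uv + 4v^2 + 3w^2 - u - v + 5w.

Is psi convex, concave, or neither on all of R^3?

convex

psi is quadratic, so its Hessian is the constant matrix H = [[6, 6, 0], [6, 8, 0], [0, 0, 6]].
Leading principal minors: 6, 12, 72.
All positive ⇒ H ≻ 0 ⇒ convex.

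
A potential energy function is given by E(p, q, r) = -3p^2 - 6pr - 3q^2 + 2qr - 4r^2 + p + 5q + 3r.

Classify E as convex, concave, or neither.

concave

E is quadratic, so its Hessian is the constant matrix H = [[-6, 0, -6], [0, -6, 2], [-6, 2, -8]].
Leading principal minors: -6, 36, -48.
Signs alternate −, +, − ⇒ H ≺ 0 ⇒ concave.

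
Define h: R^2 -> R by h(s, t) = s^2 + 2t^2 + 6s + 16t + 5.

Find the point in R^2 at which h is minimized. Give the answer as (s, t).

(-3, -4)

h(s,t) separates as P(s) + Q(t) + 5, so its minimum is min P + min Q + 5.
P'(s) = 2s + 6 vanishes at s ∈ {-3}; Q'(t) = 4(t + 4) vanishes at t ∈ {-4}.
Local minima of P (where P''>0): P(-3)=-9. Local minima of Q: Q(-4)=-32.
So the global minimum of h is P(-3) + Q(-4) + 5 = -9 − 32 + 5 = -36, attained at (-3, -4).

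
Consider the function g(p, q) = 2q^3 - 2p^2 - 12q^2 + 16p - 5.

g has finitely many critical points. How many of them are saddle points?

g separates as a function of p plus a function of q, so ∇g=0 decouples.
∂g/∂p = -4(p - 4) = 0 at p ∈ {4}; ∂g/∂q = 6q(q - 4) = 0 at q ∈ {0, 4}.
The Hessian is diagonal: diag(g_pp, g_qq). Second derivatives: g_pp(4)=-4; g_qq(0)=-24, g_qq(4)=24.
Saddle points occur where the two diagonal entries have opposite signs: (4, 4). Count: 1.

1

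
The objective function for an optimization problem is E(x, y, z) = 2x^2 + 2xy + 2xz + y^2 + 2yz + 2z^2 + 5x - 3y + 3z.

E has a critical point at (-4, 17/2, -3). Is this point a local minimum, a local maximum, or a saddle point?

local minimum

The Hessian is constant: H = [[4, 2, 2], [2, 2, 2], [2, 2, 4]].
Leading principal minors: Δ₁ = 4, Δ₂ = 4, Δ₃ = 8.
All leading minors are positive, so H is positive definite: a local minimum.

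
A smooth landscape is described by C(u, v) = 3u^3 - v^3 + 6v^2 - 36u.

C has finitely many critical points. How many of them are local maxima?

1

C separates as a function of u plus a function of v, so ∇C=0 decouples.
∂C/∂u = 9(u - 2)(u + 2) = 0 at u ∈ {-2, 2}; ∂C/∂v = -3v(v - 4) = 0 at v ∈ {0, 4}.
The Hessian is diagonal: diag(C_uu, C_vv). Second derivatives: C_uu(-2)=-36, C_uu(2)=36; C_vv(0)=12, C_vv(4)=-12.
Local maxima occur where both diagonal entries negative: (-2, 4). Count: 1.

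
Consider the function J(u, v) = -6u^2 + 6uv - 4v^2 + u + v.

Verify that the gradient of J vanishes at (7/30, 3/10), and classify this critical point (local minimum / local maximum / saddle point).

∇J = (-12u + 6v + 1, 6u - 8v + 1); substituting (7/30, 3/10) gives ∇J = (0, 0), so (7/30, 3/10) is indeed a critical point.
The Hessian of J is constant: H = [[-12, 6], [6, -8]].
det(H) = (-12)·(-8) − 6² = 60.
det(H) > 0 and tr(H) = -20 < 0, so H is negative definite and the point is a local maximum.

local maximum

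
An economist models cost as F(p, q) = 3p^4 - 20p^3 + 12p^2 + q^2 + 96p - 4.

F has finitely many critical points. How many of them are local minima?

F separates as a function of p plus a function of q, so ∇F=0 decouples.
∂F/∂p = 12(p - 4)(p - 2)(p + 1) = 0 at p ∈ {-1, 2, 4}; ∂F/∂q = 2q = 0 at q ∈ {0}.
The Hessian is diagonal: diag(F_pp, F_qq). Second derivatives: F_pp(-1)=180, F_pp(2)=-72, F_pp(4)=120; F_qq(0)=2.
Local minima occur where both diagonal entries positive: (-1, 0), (4, 0). Count: 2.

2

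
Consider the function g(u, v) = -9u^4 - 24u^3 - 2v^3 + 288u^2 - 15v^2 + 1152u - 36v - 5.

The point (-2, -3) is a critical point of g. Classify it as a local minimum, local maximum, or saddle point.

The mixed partial ∂²g/∂u∂v is 0, so the Hessian at any point is diag(g_uu, g_vv) = diag(36(-3u^2 - 4u + 16), -6(2v + 5)).
At (-2, -3): H = diag(432, 6).
Both eigenvalues are positive, so H is positive definite: a local minimum.

local minimum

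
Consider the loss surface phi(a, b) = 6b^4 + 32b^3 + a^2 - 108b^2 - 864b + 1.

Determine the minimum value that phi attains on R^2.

-2213

phi(a,b) separates as P(a) + Q(b) + 1, so its minimum is min P + min Q + 1.
P'(a) = 2a vanishes at a ∈ {0}; Q'(b) = 24(b - 3)(b + 3)(b + 4) vanishes at b ∈ {-4, -3, 3}.
Local minima of P (where P''>0): P(0)=0. Local minima of Q: Q(-4)=1216, Q(3)=-2214.
So the global minimum of phi is P(0) + Q(3) + 1 = 0 − 2214 + 1 = -2213, attained at (0, 3).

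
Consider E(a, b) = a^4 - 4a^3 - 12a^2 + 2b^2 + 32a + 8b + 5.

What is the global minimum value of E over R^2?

E(a,b) separates as P(a) + Q(b) + 5, so its minimum is min P + min Q + 5.
P'(a) = 4(a - 4)(a - 1)(a + 2) vanishes at a ∈ {-2, 1, 4}; Q'(b) = 4b + 8 vanishes at b ∈ {-2}.
Local minima of P (where P''>0): P(-2)=-64, P(4)=-64. Local minima of Q: Q(-2)=-8.
So the global minimum of E is P(-2) + Q(-2) + 5 = -64 − 8 + 5 = -67, attained at (-2, -2).

-67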